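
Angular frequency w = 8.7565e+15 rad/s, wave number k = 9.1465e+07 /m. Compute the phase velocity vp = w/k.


vp = w / k
= 8.7565e+15 / 9.1465e+07
= 9.5736e+07 m/s

9.5736e+07


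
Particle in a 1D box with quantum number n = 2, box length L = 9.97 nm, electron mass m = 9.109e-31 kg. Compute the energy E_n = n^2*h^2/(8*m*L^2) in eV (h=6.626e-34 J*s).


E = n^2 * h^2 / (8 * m * L^2)
= 2^2 * (6.626e-34)^2 / (8 * 9.109e-31 * (9.97e-9)^2)
= 4 * 4.3904e-67 / (8 * 9.109e-31 * 9.9401e-17)
= 2.4244e-21 J
= 0.0151 eV

0.0151


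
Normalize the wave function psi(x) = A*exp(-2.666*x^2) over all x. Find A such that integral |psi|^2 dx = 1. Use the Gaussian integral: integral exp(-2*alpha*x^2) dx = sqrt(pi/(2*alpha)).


integral |psi|^2 dx = A^2 * sqrt(pi/(2*alpha)) = 1
A^2 = sqrt(2*alpha/pi)
= sqrt(2 * 2.666 / pi)
= 1.302777
A = sqrt(1.302777)
= 1.1414

1.1414


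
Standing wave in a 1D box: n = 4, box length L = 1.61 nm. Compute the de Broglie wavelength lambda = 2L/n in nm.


lambda = 2L / n
= 2 * 1.61 / 4
= 3.22 / 4
= 0.805 nm

0.805


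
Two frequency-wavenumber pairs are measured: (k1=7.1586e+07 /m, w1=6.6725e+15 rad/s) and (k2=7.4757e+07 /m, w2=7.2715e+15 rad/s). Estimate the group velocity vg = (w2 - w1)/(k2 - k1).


vg = (w2 - w1) / (k2 - k1)
= (7.2715e+15 - 6.6725e+15) / (7.4757e+07 - 7.1586e+07)
= 5.9900e+14 / 3.1710e+06
= 1.8890e+08 m/s

1.8890e+08


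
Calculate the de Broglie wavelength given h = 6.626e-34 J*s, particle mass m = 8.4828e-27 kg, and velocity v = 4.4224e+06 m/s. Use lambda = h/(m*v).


lambda = h / (m * v)
= 6.626e-34 / (8.4828e-27 * 4.4224e+06)
= 6.626e-34 / 3.7514e-20
= 1.7663e-14 m

1.7663e-14


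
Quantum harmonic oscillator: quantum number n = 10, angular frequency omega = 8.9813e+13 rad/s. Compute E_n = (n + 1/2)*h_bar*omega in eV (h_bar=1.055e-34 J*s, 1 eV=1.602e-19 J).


E = (n + 1/2) * h_bar * omega
= (10 + 0.5) * 1.055e-34 * 8.9813e+13
= 10.5 * 9.4753e-21
= 9.9490e-20 J
= 0.621 eV

0.621


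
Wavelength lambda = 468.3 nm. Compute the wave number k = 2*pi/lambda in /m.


k = 2 * pi / lambda
= 6.2832 / (468.3e-9)
= 6.2832 / 4.6830e-07
= 1.3417e+07 /m

1.3417e+07


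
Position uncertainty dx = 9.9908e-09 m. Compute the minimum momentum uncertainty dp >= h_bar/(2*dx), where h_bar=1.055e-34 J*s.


dp = h_bar / (2 * dx)
= 1.055e-34 / (2 * 9.9908e-09)
= 1.055e-34 / 1.9982e-08
= 5.2799e-27 kg*m/s

5.2799e-27


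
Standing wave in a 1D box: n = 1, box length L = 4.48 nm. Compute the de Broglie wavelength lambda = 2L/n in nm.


lambda = 2L / n
= 2 * 4.48 / 1
= 8.96 / 1
= 8.96 nm

8.96


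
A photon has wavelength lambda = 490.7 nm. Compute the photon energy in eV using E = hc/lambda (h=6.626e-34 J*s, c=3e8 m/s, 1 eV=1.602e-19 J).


E = hc / lambda
= (6.626e-34)(3e8) / (490.7e-9)
= 1.9878e-25 / 4.9070e-07
= 4.0509e-19 J
Converting to eV: 4.0509e-19 / 1.602e-19
= 2.5287 eV

2.5287


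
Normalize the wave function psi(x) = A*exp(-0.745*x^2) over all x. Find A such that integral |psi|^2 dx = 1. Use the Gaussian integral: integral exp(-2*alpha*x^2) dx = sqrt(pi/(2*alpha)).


integral |psi|^2 dx = A^2 * sqrt(pi/(2*alpha)) = 1
A^2 = sqrt(2*alpha/pi)
= sqrt(2 * 0.745 / pi)
= 0.688681
A = sqrt(0.688681)
= 0.8299

0.8299


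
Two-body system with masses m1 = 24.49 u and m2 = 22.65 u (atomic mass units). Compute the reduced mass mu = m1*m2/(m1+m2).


mu = m1 * m2 / (m1 + m2)
= 24.49 * 22.65 / (24.49 + 22.65)
= 554.6985 / 47.14
= 11.767 u

11.767


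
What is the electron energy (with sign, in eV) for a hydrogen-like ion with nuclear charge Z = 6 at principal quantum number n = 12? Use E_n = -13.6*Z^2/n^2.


E_n = -13.6 * Z^2 / n^2
= -13.6 * 6^2 / 12^2
= -13.6 * 36 / 144
= -3.4 eV

-3.4


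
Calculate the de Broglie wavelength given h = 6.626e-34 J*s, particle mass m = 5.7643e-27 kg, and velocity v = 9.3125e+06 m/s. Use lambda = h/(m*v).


lambda = h / (m * v)
= 6.626e-34 / (5.7643e-27 * 9.3125e+06)
= 6.626e-34 / 5.3680e-20
= 1.2344e-14 m

1.2344e-14


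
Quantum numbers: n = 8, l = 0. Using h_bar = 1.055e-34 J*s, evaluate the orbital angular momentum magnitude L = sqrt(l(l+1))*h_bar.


L = sqrt(l*(l+1)) * h_bar
= sqrt(0 * 1) * 1.055e-34
= sqrt(0) * 1.055e-34
= 0.0 * 1.055e-34
= 0.0000e+00 J*s

0.0000e+00


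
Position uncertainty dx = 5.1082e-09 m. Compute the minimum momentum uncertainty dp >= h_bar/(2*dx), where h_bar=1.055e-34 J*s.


dp = h_bar / (2 * dx)
= 1.055e-34 / (2 * 5.1082e-09)
= 1.055e-34 / 1.0216e-08
= 1.0327e-26 kg*m/s

1.0327e-26


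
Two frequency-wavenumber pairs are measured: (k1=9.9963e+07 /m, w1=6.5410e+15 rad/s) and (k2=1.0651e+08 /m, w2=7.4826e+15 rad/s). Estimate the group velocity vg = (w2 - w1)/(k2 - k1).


vg = (w2 - w1) / (k2 - k1)
= (7.4826e+15 - 6.5410e+15) / (1.0651e+08 - 9.9963e+07)
= 9.4160e+14 / 6.5470e+06
= 1.4382e+08 m/s

1.4382e+08


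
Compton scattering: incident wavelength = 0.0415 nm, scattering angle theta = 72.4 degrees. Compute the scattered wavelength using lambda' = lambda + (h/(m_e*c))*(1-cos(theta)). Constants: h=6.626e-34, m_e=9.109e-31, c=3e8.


Compton wavelength: h/(m_e*c) = 2.4247e-12 m
d_lambda = 2.4247e-12 * (1 - cos(72.4 deg))
= 2.4247e-12 * 0.69763
= 1.6915e-12 m = 0.001692 nm
lambda' = 0.0415 + 0.001692
= 0.043192 nm

0.043192


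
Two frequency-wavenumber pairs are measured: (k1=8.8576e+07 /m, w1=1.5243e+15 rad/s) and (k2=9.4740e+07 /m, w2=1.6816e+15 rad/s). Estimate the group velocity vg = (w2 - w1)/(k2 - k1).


vg = (w2 - w1) / (k2 - k1)
= (1.6816e+15 - 1.5243e+15) / (9.4740e+07 - 8.8576e+07)
= 1.5730e+14 / 6.1640e+06
= 2.5519e+07 m/s

2.5519e+07


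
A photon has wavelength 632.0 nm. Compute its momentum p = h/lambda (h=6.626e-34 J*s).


p = h / lambda
= 6.626e-34 / (632.0e-9)
= 6.626e-34 / 6.3200e-07
= 1.0484e-27 kg*m/s

1.0484e-27


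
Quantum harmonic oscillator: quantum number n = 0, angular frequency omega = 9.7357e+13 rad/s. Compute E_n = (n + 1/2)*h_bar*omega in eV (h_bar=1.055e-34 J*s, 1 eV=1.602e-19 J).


E = (n + 1/2) * h_bar * omega
= (0 + 0.5) * 1.055e-34 * 9.7357e+13
= 0.5 * 1.0271e-20
= 5.1356e-21 J
= 0.0321 eV

0.0321


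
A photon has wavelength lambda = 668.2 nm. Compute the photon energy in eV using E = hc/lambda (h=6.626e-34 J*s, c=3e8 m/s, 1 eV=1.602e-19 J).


E = hc / lambda
= (6.626e-34)(3e8) / (668.2e-9)
= 1.9878e-25 / 6.6820e-07
= 2.9749e-19 J
Converting to eV: 2.9749e-19 / 1.602e-19
= 1.857 eV

1.857


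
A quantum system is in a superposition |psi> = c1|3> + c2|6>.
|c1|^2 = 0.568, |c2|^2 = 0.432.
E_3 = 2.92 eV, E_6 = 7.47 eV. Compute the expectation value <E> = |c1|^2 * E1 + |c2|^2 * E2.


<E> = |c1|^2 * E1 + |c2|^2 * E2
= 0.568 * 2.92 + 0.432 * 7.47
= 1.6586 + 3.227
= 4.8856 eV

4.8856


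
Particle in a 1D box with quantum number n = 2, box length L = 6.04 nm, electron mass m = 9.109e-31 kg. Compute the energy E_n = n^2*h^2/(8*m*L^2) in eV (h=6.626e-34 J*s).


E = n^2 * h^2 / (8 * m * L^2)
= 2^2 * (6.626e-34)^2 / (8 * 9.109e-31 * (6.04e-9)^2)
= 4 * 4.3904e-67 / (8 * 9.109e-31 * 3.6482e-17)
= 6.6058e-21 J
= 0.0412 eV

0.0412


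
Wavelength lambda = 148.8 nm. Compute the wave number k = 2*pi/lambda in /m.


k = 2 * pi / lambda
= 6.2832 / (148.8e-9)
= 6.2832 / 1.4880e-07
= 4.2226e+07 /m

4.2226e+07


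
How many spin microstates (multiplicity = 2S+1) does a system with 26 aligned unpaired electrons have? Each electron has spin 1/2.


Total spin S = N * (1/2) = 26 * 0.5 = 13.0
Spin multiplicity = 2S + 1
= 2 * 13.0 + 1
= 27

27


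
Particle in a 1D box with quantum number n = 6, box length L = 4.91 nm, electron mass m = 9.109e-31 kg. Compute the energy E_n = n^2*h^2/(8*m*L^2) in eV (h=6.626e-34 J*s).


E = n^2 * h^2 / (8 * m * L^2)
= 6^2 * (6.626e-34)^2 / (8 * 9.109e-31 * (4.91e-9)^2)
= 36 * 4.3904e-67 / (8 * 9.109e-31 * 2.4108e-17)
= 8.9967e-20 J
= 0.5616 eV

0.5616


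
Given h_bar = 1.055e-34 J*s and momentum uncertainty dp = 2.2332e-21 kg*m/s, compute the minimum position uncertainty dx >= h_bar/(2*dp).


dx = h_bar / (2 * dp)
= 1.055e-34 / (2 * 2.2332e-21)
= 1.055e-34 / 4.4664e-21
= 2.3621e-14 m

2.3621e-14


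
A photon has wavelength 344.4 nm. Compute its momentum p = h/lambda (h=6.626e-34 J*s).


p = h / lambda
= 6.626e-34 / (344.4e-9)
= 6.626e-34 / 3.4440e-07
= 1.9239e-27 kg*m/s

1.9239e-27


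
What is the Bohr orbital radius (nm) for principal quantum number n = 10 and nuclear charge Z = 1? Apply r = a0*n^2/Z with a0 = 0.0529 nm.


r = a0 * n^2 / Z
= 0.0529 * 10^2 / 1
= 0.0529 * 100 / 1
= 5.29 nm

5.29


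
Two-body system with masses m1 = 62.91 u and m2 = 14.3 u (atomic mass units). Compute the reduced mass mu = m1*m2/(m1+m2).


mu = m1 * m2 / (m1 + m2)
= 62.91 * 14.3 / (62.91 + 14.3)
= 899.613 / 77.21
= 11.6515 u

11.6515


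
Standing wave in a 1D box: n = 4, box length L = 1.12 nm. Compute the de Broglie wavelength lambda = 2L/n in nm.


lambda = 2L / n
= 2 * 1.12 / 4
= 2.24 / 4
= 0.56 nm

0.56


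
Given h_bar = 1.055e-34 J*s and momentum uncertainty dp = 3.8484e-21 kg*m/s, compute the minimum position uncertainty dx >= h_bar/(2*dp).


dx = h_bar / (2 * dp)
= 1.055e-34 / (2 * 3.8484e-21)
= 1.055e-34 / 7.6968e-21
= 1.3707e-14 m

1.3707e-14


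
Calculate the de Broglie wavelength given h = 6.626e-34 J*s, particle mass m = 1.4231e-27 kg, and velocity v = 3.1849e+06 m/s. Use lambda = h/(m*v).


lambda = h / (m * v)
= 6.626e-34 / (1.4231e-27 * 3.1849e+06)
= 6.626e-34 / 4.5324e-21
= 1.4619e-13 m

1.4619e-13


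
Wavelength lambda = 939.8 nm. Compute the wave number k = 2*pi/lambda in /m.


k = 2 * pi / lambda
= 6.2832 / (939.8e-9)
= 6.2832 / 9.3980e-07
= 6.6857e+06 /m

6.6857e+06


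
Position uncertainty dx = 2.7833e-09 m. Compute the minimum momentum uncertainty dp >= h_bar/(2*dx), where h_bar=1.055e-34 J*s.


dp = h_bar / (2 * dx)
= 1.055e-34 / (2 * 2.7833e-09)
= 1.055e-34 / 5.5666e-09
= 1.8952e-26 kg*m/s

1.8952e-26


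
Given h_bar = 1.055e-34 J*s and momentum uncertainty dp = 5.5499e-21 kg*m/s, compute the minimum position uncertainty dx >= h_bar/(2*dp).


dx = h_bar / (2 * dp)
= 1.055e-34 / (2 * 5.5499e-21)
= 1.055e-34 / 1.1100e-20
= 9.5047e-15 m

9.5047e-15


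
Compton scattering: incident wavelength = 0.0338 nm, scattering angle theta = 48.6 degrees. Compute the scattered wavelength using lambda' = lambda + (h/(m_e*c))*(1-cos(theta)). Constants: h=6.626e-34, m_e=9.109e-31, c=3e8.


Compton wavelength: h/(m_e*c) = 2.4247e-12 m
d_lambda = 2.4247e-12 * (1 - cos(48.6 deg))
= 2.4247e-12 * 0.338688
= 8.2122e-13 m = 0.000821 nm
lambda' = 0.0338 + 0.000821
= 0.034621 nm

0.034621


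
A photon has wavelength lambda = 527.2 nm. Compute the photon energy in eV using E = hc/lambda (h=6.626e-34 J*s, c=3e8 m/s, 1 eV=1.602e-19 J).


E = hc / lambda
= (6.626e-34)(3e8) / (527.2e-9)
= 1.9878e-25 / 5.2720e-07
= 3.7705e-19 J
Converting to eV: 3.7705e-19 / 1.602e-19
= 2.3536 eV

2.3536


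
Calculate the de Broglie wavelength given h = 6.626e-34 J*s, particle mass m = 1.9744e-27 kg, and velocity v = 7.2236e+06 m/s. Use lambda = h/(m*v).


lambda = h / (m * v)
= 6.626e-34 / (1.9744e-27 * 7.2236e+06)
= 6.626e-34 / 1.4262e-20
= 4.6458e-14 m

4.6458e-14


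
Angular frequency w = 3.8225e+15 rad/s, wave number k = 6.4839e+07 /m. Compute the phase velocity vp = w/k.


vp = w / k
= 3.8225e+15 / 6.4839e+07
= 5.8954e+07 m/s

5.8954e+07


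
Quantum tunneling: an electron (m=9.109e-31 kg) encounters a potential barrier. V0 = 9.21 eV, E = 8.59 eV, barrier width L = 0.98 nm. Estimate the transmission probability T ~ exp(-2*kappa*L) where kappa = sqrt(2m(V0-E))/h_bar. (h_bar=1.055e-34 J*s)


V0 - E = 0.62 eV = 9.9324e-20 J
kappa = sqrt(2 * m * (V0-E)) / h_bar
= sqrt(2 * 9.109e-31 * 9.9324e-20) / 1.055e-34
= 4.0320e+09 /m
2*kappa*L = 2 * 4.0320e+09 * 0.98e-9
= 7.9028
T = exp(-7.9028) = 3.697064e-04

3.697064e-04


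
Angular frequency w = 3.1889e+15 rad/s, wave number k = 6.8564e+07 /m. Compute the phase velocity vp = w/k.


vp = w / k
= 3.1889e+15 / 6.8564e+07
= 4.6510e+07 m/s

4.6510e+07


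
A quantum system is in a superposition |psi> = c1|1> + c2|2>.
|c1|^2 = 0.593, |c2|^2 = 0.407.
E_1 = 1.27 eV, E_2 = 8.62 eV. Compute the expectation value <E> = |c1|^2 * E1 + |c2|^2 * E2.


<E> = |c1|^2 * E1 + |c2|^2 * E2
= 0.593 * 1.27 + 0.407 * 8.62
= 0.7531 + 3.5083
= 4.2614 eV

4.2614


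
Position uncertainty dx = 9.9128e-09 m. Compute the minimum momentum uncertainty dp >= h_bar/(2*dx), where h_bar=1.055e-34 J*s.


dp = h_bar / (2 * dx)
= 1.055e-34 / (2 * 9.9128e-09)
= 1.055e-34 / 1.9826e-08
= 5.3214e-27 kg*m/s

5.3214e-27


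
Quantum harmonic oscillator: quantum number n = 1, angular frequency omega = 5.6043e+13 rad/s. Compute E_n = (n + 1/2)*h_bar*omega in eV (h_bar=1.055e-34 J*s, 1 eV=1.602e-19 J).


E = (n + 1/2) * h_bar * omega
= (1 + 0.5) * 1.055e-34 * 5.6043e+13
= 1.5 * 5.9125e-21
= 8.8688e-21 J
= 0.0554 eV

0.0554


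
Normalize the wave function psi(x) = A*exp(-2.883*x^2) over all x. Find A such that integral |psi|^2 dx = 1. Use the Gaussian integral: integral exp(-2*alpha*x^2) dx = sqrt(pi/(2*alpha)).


integral |psi|^2 dx = A^2 * sqrt(pi/(2*alpha)) = 1
A^2 = sqrt(2*alpha/pi)
= sqrt(2 * 2.883 / pi)
= 1.35476
A = sqrt(1.35476)
= 1.1639

1.1639


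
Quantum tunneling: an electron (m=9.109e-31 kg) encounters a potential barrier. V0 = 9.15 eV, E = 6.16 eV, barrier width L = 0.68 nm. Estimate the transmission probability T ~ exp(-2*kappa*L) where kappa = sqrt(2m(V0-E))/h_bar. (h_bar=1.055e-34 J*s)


V0 - E = 2.99 eV = 4.7900e-19 J
kappa = sqrt(2 * m * (V0-E)) / h_bar
= sqrt(2 * 9.109e-31 * 4.7900e-19) / 1.055e-34
= 8.8545e+09 /m
2*kappa*L = 2 * 8.8545e+09 * 0.68e-9
= 12.0421
T = exp(-12.0421) = 5.890679e-06

5.890679e-06


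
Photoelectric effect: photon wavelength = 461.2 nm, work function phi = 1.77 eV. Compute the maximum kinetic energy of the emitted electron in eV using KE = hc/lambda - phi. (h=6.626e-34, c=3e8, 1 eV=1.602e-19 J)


E_photon = hc / lambda
= (6.626e-34)(3e8) / (461.2e-9)
= 4.3101e-19 J
= 2.6904 eV
KE = E_photon - phi
= 2.6904 - 1.77
= 0.9204 eV

0.9204


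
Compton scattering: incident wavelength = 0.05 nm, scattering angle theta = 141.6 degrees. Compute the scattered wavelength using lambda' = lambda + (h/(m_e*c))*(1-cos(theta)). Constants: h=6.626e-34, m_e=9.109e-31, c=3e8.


Compton wavelength: h/(m_e*c) = 2.4247e-12 m
d_lambda = 2.4247e-12 * (1 - cos(141.6 deg))
= 2.4247e-12 * 1.783693
= 4.3249e-12 m = 0.004325 nm
lambda' = 0.05 + 0.004325
= 0.054325 nm

0.054325


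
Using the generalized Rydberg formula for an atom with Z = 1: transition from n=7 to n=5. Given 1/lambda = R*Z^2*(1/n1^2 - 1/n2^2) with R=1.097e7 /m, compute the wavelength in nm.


1/lambda = R * Z^2 * (1/n1^2 - 1/n2^2)
= 1.097e7 * 1^2 * (1/5^2 - 1/7^2)
= 1.097e7 * 1 * (0.04 - 0.020408)
= 2.1492e+05 /m
lambda = 1 / 2.1492e+05
= 4652.8411 nm

4652.8411


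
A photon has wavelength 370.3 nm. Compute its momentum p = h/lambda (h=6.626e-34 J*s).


p = h / lambda
= 6.626e-34 / (370.3e-9)
= 6.626e-34 / 3.7030e-07
= 1.7894e-27 kg*m/s

1.7894e-27


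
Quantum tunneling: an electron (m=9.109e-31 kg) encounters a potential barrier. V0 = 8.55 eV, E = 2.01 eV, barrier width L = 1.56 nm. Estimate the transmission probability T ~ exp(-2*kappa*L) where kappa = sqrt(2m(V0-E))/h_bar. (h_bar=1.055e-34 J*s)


V0 - E = 6.54 eV = 1.0477e-18 J
kappa = sqrt(2 * m * (V0-E)) / h_bar
= sqrt(2 * 9.109e-31 * 1.0477e-18) / 1.055e-34
= 1.3095e+10 /m
2*kappa*L = 2 * 1.3095e+10 * 1.56e-9
= 40.8576
T = exp(-40.8576) = 1.802103e-18

1.802103e-18


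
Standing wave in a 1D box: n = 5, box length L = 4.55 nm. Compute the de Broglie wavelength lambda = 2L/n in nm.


lambda = 2L / n
= 2 * 4.55 / 5
= 9.1 / 5
= 1.82 nm

1.82


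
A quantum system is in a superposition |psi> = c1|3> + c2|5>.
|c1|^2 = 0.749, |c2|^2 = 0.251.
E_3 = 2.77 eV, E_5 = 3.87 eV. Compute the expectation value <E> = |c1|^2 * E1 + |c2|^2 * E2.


<E> = |c1|^2 * E1 + |c2|^2 * E2
= 0.749 * 2.77 + 0.251 * 3.87
= 2.0747 + 0.9714
= 3.0461 eV

3.0461


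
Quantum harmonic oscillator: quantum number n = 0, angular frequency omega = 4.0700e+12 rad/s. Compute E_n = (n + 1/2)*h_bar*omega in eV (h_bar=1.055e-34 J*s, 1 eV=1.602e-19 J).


E = (n + 1/2) * h_bar * omega
= (0 + 0.5) * 1.055e-34 * 4.0700e+12
= 0.5 * 4.2939e-22
= 2.1469e-22 J
= 0.0013 eV

0.0013


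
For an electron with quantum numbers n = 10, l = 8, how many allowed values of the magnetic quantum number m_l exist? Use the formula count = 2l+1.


m_l ranges from -l to +l in integer steps
So m_l goes from -8 to +8
Count = 2l + 1 = 2*8 + 1
= 17

17


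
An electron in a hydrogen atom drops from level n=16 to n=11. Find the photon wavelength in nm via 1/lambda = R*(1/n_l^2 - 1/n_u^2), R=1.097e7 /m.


1/lambda = R * (1/n_l^2 - 1/n_u^2)
= 1.097e7 * (1/11^2 - 1/16^2)
= 1.097e7 * (0.008264 - 0.003906)
= 1.097e7 * 0.004358
= 4.7810e+04 /m
lambda = 1 / 4.7810e+04 = 20916.3037 nm

20916.3037


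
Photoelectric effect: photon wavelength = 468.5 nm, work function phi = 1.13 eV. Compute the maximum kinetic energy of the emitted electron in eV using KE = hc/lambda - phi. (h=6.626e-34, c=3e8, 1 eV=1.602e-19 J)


E_photon = hc / lambda
= (6.626e-34)(3e8) / (468.5e-9)
= 4.2429e-19 J
= 2.6485 eV
KE = E_photon - phi
= 2.6485 - 1.13
= 1.5185 eV

1.5185


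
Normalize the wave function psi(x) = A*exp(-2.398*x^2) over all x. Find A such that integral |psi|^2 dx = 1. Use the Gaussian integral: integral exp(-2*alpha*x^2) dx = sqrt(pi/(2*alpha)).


integral |psi|^2 dx = A^2 * sqrt(pi/(2*alpha)) = 1
A^2 = sqrt(2*alpha/pi)
= sqrt(2 * 2.398 / pi)
= 1.235562
A = sqrt(1.235562)
= 1.1116

1.1116


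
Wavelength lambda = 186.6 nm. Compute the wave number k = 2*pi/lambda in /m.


k = 2 * pi / lambda
= 6.2832 / (186.6e-9)
= 6.2832 / 1.8660e-07
= 3.3672e+07 /m

3.3672e+07


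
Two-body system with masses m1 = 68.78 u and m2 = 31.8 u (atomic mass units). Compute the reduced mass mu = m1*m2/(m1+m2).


mu = m1 * m2 / (m1 + m2)
= 68.78 * 31.8 / (68.78 + 31.8)
= 2187.204 / 100.58
= 21.7459 u

21.7459


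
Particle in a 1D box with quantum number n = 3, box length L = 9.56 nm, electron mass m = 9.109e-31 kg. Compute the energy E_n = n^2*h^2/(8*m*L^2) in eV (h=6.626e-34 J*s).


E = n^2 * h^2 / (8 * m * L^2)
= 3^2 * (6.626e-34)^2 / (8 * 9.109e-31 * (9.56e-9)^2)
= 9 * 4.3904e-67 / (8 * 9.109e-31 * 9.1394e-17)
= 5.9329e-21 J
= 0.037 eV

0.037


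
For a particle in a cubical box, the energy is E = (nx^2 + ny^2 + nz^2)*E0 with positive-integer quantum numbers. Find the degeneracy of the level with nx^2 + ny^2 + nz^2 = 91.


Enumerate all (nx, ny, nz) with nx^2 + ny^2 + nz^2 = 91:
(1,3,9)
(1,9,3)
(3,1,9)
(3,9,1)
(9,1,3)
(9,3,1)
Total degeneracy = 6

6


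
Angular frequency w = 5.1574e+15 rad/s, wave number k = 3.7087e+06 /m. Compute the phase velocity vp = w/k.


vp = w / k
= 5.1574e+15 / 3.7087e+06
= 1.3906e+09 m/s

1.3906e+09


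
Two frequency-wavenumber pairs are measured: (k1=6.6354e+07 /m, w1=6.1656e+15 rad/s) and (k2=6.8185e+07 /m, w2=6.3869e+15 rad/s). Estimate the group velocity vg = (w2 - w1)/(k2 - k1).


vg = (w2 - w1) / (k2 - k1)
= (6.3869e+15 - 6.1656e+15) / (6.8185e+07 - 6.6354e+07)
= 2.2130e+14 / 1.8310e+06
= 1.2086e+08 m/s

1.2086e+08


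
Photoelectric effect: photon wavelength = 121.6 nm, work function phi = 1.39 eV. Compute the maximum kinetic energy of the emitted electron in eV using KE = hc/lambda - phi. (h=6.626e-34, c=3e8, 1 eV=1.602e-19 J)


E_photon = hc / lambda
= (6.626e-34)(3e8) / (121.6e-9)
= 1.6347e-18 J
= 10.2041 eV
KE = E_photon - phi
= 10.2041 - 1.39
= 8.8141 eV

8.8141


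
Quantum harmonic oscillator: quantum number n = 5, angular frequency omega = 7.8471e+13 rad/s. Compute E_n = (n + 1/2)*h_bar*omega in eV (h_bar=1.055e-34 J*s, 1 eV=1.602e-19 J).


E = (n + 1/2) * h_bar * omega
= (5 + 0.5) * 1.055e-34 * 7.8471e+13
= 5.5 * 8.2787e-21
= 4.5533e-20 J
= 0.2842 eV

0.2842


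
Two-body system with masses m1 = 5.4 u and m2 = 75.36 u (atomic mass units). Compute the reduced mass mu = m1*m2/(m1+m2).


mu = m1 * m2 / (m1 + m2)
= 5.4 * 75.36 / (5.4 + 75.36)
= 406.944 / 80.76
= 5.0389 u

5.0389


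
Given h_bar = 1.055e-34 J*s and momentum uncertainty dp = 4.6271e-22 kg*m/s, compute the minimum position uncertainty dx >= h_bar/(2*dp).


dx = h_bar / (2 * dp)
= 1.055e-34 / (2 * 4.6271e-22)
= 1.055e-34 / 9.2542e-22
= 1.1400e-13 m

1.1400e-13


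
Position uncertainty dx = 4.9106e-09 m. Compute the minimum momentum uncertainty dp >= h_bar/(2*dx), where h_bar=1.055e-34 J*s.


dp = h_bar / (2 * dx)
= 1.055e-34 / (2 * 4.9106e-09)
= 1.055e-34 / 9.8212e-09
= 1.0742e-26 kg*m/s

1.0742e-26


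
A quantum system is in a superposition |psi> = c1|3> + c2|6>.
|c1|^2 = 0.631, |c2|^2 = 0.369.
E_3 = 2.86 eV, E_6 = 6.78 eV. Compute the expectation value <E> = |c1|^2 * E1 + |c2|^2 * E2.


<E> = |c1|^2 * E1 + |c2|^2 * E2
= 0.631 * 2.86 + 0.369 * 6.78
= 1.8047 + 2.5018
= 4.3065 eV

4.3065


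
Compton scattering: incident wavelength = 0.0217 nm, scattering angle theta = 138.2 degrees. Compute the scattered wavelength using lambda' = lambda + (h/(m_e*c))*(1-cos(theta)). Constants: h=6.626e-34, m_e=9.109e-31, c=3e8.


Compton wavelength: h/(m_e*c) = 2.4247e-12 m
d_lambda = 2.4247e-12 * (1 - cos(138.2 deg))
= 2.4247e-12 * 1.745476
= 4.2323e-12 m = 0.004232 nm
lambda' = 0.0217 + 0.004232
= 0.025932 nm

0.025932


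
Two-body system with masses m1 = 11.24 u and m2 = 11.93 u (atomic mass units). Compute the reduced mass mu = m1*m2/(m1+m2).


mu = m1 * m2 / (m1 + m2)
= 11.24 * 11.93 / (11.24 + 11.93)
= 134.0932 / 23.17
= 5.7874 u

5.7874


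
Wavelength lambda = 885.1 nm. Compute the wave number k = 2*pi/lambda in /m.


k = 2 * pi / lambda
= 6.2832 / (885.1e-9)
= 6.2832 / 8.8510e-07
= 7.0988e+06 /m

7.0988e+06


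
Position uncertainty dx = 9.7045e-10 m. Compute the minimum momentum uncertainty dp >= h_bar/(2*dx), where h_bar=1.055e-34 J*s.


dp = h_bar / (2 * dx)
= 1.055e-34 / (2 * 9.7045e-10)
= 1.055e-34 / 1.9409e-09
= 5.4356e-26 kg*m/s

5.4356e-26


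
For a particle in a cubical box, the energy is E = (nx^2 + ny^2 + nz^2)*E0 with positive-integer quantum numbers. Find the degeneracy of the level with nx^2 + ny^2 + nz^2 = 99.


Enumerate all (nx, ny, nz) with nx^2 + ny^2 + nz^2 = 99:
(1,7,7)
(3,3,9)
(3,9,3)
(5,5,7)
(5,7,5)
(7,1,7)
(7,5,5)
(7,7,1)
(9,3,3)
Total degeneracy = 9

9


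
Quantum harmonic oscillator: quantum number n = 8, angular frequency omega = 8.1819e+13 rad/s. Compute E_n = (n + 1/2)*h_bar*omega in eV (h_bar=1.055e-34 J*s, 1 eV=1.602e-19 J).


E = (n + 1/2) * h_bar * omega
= (8 + 0.5) * 1.055e-34 * 8.1819e+13
= 8.5 * 8.6319e-21
= 7.3371e-20 J
= 0.458 eV

0.458


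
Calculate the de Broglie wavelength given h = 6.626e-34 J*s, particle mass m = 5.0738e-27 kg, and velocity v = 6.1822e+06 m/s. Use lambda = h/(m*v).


lambda = h / (m * v)
= 6.626e-34 / (5.0738e-27 * 6.1822e+06)
= 6.626e-34 / 3.1367e-20
= 2.1124e-14 m

2.1124e-14


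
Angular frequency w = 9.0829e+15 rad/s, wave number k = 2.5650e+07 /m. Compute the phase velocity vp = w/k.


vp = w / k
= 9.0829e+15 / 2.5650e+07
= 3.5411e+08 m/s

3.5411e+08


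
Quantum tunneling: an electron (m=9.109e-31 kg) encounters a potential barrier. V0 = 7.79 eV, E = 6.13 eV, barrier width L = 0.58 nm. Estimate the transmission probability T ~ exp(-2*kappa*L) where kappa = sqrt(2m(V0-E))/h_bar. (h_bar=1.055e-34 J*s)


V0 - E = 1.66 eV = 2.6593e-19 J
kappa = sqrt(2 * m * (V0-E)) / h_bar
= sqrt(2 * 9.109e-31 * 2.6593e-19) / 1.055e-34
= 6.5976e+09 /m
2*kappa*L = 2 * 6.5976e+09 * 0.58e-9
= 7.6532
T = exp(-7.6532) = 4.745390e-04

4.745390e-04


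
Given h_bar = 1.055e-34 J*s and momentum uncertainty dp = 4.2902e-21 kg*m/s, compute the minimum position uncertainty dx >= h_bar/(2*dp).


dx = h_bar / (2 * dp)
= 1.055e-34 / (2 * 4.2902e-21)
= 1.055e-34 / 8.5804e-21
= 1.2295e-14 m

1.2295e-14


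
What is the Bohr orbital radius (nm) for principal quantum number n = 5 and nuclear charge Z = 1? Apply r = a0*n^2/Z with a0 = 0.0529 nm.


r = a0 * n^2 / Z
= 0.0529 * 5^2 / 1
= 0.0529 * 25 / 1
= 1.3225 nm

1.3225


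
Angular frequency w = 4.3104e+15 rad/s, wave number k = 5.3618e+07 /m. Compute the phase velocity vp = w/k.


vp = w / k
= 4.3104e+15 / 5.3618e+07
= 8.0391e+07 m/s

8.0391e+07


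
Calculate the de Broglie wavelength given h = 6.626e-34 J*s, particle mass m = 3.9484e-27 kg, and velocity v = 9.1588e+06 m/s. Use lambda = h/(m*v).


lambda = h / (m * v)
= 6.626e-34 / (3.9484e-27 * 9.1588e+06)
= 6.626e-34 / 3.6163e-20
= 1.8323e-14 m

1.8323e-14


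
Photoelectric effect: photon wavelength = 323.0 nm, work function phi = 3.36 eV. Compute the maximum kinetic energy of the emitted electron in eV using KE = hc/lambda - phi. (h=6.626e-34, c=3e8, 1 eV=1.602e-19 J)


E_photon = hc / lambda
= (6.626e-34)(3e8) / (323.0e-9)
= 6.1542e-19 J
= 3.8416 eV
KE = E_photon - phi
= 3.8416 - 3.36
= 0.4816 eV

0.4816


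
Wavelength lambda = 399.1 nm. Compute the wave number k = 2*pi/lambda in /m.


k = 2 * pi / lambda
= 6.2832 / (399.1e-9)
= 6.2832 / 3.9910e-07
= 1.5743e+07 /m

1.5743e+07


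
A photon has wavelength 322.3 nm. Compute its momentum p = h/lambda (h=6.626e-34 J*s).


p = h / lambda
= 6.626e-34 / (322.3e-9)
= 6.626e-34 / 3.2230e-07
= 2.0558e-27 kg*m/s

2.0558e-27


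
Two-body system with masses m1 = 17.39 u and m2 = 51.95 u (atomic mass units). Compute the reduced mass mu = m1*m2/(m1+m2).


mu = m1 * m2 / (m1 + m2)
= 17.39 * 51.95 / (17.39 + 51.95)
= 903.4105 / 69.34
= 13.0287 u

13.0287


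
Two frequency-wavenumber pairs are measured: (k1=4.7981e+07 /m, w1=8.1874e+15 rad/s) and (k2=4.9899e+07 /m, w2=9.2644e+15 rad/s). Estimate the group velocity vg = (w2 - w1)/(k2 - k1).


vg = (w2 - w1) / (k2 - k1)
= (9.2644e+15 - 8.1874e+15) / (4.9899e+07 - 4.7981e+07)
= 1.0770e+15 / 1.9180e+06
= 5.6152e+08 m/s

5.6152e+08


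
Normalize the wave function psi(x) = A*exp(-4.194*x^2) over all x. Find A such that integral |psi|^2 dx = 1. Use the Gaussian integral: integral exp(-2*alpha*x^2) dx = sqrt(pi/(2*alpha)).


integral |psi|^2 dx = A^2 * sqrt(pi/(2*alpha)) = 1
A^2 = sqrt(2*alpha/pi)
= sqrt(2 * 4.194 / pi)
= 1.634008
A = sqrt(1.634008)
= 1.2783

1.2783


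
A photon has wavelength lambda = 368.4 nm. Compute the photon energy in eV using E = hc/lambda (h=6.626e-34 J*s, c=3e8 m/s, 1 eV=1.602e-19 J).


E = hc / lambda
= (6.626e-34)(3e8) / (368.4e-9)
= 1.9878e-25 / 3.6840e-07
= 5.3958e-19 J
Converting to eV: 5.3958e-19 / 1.602e-19
= 3.3681 eV

3.3681


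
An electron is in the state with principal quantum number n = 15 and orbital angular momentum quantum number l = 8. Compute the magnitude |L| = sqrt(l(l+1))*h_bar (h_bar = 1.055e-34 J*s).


L = sqrt(l*(l+1)) * h_bar
= sqrt(8 * 9) * 1.055e-34
= sqrt(72) * 1.055e-34
= 8.4853 * 1.055e-34
= 8.9520e-34 J*s

8.9520e-34


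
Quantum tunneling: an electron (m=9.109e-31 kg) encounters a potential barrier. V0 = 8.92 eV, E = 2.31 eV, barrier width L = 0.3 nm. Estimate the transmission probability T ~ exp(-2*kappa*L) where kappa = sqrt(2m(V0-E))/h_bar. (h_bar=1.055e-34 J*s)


V0 - E = 6.61 eV = 1.0589e-18 J
kappa = sqrt(2 * m * (V0-E)) / h_bar
= sqrt(2 * 9.109e-31 * 1.0589e-18) / 1.055e-34
= 1.3165e+10 /m
2*kappa*L = 2 * 1.3165e+10 * 0.3e-9
= 7.8992
T = exp(-7.8992) = 3.710536e-04

3.710536e-04


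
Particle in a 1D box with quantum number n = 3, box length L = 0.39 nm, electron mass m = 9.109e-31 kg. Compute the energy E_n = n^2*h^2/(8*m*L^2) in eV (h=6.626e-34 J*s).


E = n^2 * h^2 / (8 * m * L^2)
= 3^2 * (6.626e-34)^2 / (8 * 9.109e-31 * (0.39e-9)^2)
= 9 * 4.3904e-67 / (8 * 9.109e-31 * 1.5210e-19)
= 3.5650e-18 J
= 22.2532 eV

22.2532


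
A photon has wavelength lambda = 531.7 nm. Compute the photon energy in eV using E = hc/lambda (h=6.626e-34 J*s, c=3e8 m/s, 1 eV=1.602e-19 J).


E = hc / lambda
= (6.626e-34)(3e8) / (531.7e-9)
= 1.9878e-25 / 5.3170e-07
= 3.7386e-19 J
Converting to eV: 3.7386e-19 / 1.602e-19
= 2.3337 eV

2.3337


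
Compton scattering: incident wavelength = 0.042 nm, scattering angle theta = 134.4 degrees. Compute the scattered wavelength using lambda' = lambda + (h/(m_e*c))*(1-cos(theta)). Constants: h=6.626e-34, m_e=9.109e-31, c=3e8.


Compton wavelength: h/(m_e*c) = 2.4247e-12 m
d_lambda = 2.4247e-12 * (1 - cos(134.4 deg))
= 2.4247e-12 * 1.699663
= 4.1212e-12 m = 0.004121 nm
lambda' = 0.042 + 0.004121
= 0.046121 nm

0.046121


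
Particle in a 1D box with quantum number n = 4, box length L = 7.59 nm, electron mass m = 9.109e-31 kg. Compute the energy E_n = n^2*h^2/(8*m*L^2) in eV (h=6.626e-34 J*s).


E = n^2 * h^2 / (8 * m * L^2)
= 4^2 * (6.626e-34)^2 / (8 * 9.109e-31 * (7.59e-9)^2)
= 16 * 4.3904e-67 / (8 * 9.109e-31 * 5.7608e-17)
= 1.6733e-20 J
= 0.1045 eV

0.1045


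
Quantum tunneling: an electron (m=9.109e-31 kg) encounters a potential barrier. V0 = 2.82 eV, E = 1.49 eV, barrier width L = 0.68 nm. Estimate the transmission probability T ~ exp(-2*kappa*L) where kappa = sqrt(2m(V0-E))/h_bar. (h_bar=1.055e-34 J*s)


V0 - E = 1.33 eV = 2.1307e-19 J
kappa = sqrt(2 * m * (V0-E)) / h_bar
= sqrt(2 * 9.109e-31 * 2.1307e-19) / 1.055e-34
= 5.9055e+09 /m
2*kappa*L = 2 * 5.9055e+09 * 0.68e-9
= 8.0314
T = exp(-8.0314) = 3.250770e-04

3.250770e-04


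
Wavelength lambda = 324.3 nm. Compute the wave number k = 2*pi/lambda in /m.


k = 2 * pi / lambda
= 6.2832 / (324.3e-9)
= 6.2832 / 3.2430e-07
= 1.9375e+07 /m

1.9375e+07


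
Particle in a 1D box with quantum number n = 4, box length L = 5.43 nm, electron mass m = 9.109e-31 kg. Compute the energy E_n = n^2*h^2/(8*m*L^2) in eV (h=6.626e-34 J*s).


E = n^2 * h^2 / (8 * m * L^2)
= 4^2 * (6.626e-34)^2 / (8 * 9.109e-31 * (5.43e-9)^2)
= 16 * 4.3904e-67 / (8 * 9.109e-31 * 2.9485e-17)
= 3.2694e-20 J
= 0.2041 eV

0.2041


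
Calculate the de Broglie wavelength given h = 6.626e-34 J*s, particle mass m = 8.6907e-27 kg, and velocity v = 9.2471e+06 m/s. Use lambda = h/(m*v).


lambda = h / (m * v)
= 6.626e-34 / (8.6907e-27 * 9.2471e+06)
= 6.626e-34 / 8.0364e-20
= 8.2450e-15 m

8.2450e-15


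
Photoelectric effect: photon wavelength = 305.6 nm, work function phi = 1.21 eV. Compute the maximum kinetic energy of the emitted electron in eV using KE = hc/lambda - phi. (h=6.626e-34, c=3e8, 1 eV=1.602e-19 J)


E_photon = hc / lambda
= (6.626e-34)(3e8) / (305.6e-9)
= 6.5046e-19 J
= 4.0603 eV
KE = E_photon - phi
= 4.0603 - 1.21
= 2.8503 eV

2.8503


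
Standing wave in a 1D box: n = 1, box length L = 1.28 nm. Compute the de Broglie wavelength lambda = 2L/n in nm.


lambda = 2L / n
= 2 * 1.28 / 1
= 2.56 / 1
= 2.56 nm

2.56


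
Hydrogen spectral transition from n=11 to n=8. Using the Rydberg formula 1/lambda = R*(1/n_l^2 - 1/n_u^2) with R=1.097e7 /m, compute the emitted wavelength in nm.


1/lambda = R * (1/n_l^2 - 1/n_u^2)
= 1.097e7 * (1/8^2 - 1/11^2)
= 1.097e7 * (0.015625 - 0.008264)
= 1.097e7 * 0.007361
= 8.0745e+04 /m
lambda = 1 / 8.0745e+04 = 12384.6535 nm

12384.6535


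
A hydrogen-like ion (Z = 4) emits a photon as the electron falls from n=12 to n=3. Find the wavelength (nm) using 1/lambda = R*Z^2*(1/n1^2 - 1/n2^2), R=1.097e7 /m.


1/lambda = R * Z^2 * (1/n1^2 - 1/n2^2)
= 1.097e7 * 4^2 * (1/3^2 - 1/12^2)
= 1.097e7 * 16 * (0.111111 - 0.006944)
= 1.8283e+07 /m
lambda = 1 / 1.8283e+07
= 54.6946 nm

54.6946


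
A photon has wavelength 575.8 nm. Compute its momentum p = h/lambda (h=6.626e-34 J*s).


p = h / lambda
= 6.626e-34 / (575.8e-9)
= 6.626e-34 / 5.7580e-07
= 1.1507e-27 kg*m/s

1.1507e-27


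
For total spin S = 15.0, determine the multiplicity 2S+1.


Spin multiplicity = 2S + 1
= 2 * 15.0 + 1
= 30.0 + 1
= 31

31


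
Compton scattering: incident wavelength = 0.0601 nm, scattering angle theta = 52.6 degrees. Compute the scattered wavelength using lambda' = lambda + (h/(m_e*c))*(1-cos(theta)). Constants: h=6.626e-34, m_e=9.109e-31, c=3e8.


Compton wavelength: h/(m_e*c) = 2.4247e-12 m
d_lambda = 2.4247e-12 * (1 - cos(52.6 deg))
= 2.4247e-12 * 0.392624
= 9.5200e-13 m = 0.000952 nm
lambda' = 0.0601 + 0.000952
= 0.061052 nm

0.061052


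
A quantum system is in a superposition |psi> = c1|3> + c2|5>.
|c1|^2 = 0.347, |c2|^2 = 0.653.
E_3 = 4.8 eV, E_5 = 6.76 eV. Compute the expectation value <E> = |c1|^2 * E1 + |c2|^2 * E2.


<E> = |c1|^2 * E1 + |c2|^2 * E2
= 0.347 * 4.8 + 0.653 * 6.76
= 1.6656 + 4.4143
= 6.0799 eV

6.0799


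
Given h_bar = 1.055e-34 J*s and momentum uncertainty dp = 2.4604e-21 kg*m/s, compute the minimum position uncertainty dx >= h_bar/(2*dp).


dx = h_bar / (2 * dp)
= 1.055e-34 / (2 * 2.4604e-21)
= 1.055e-34 / 4.9208e-21
= 2.1440e-14 m

2.1440e-14


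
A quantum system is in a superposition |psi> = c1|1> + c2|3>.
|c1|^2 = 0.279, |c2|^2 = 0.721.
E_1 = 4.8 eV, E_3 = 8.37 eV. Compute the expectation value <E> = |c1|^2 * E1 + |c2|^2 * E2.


<E> = |c1|^2 * E1 + |c2|^2 * E2
= 0.279 * 4.8 + 0.721 * 8.37
= 1.3392 + 6.0348
= 7.374 eV

7.374


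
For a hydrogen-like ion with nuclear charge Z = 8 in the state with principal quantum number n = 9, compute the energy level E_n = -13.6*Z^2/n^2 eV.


E_n = -13.6 * Z^2 / n^2
= -13.6 * 8^2 / 9^2
= -13.6 * 64 / 81
= -10.7457 eV

-10.7457


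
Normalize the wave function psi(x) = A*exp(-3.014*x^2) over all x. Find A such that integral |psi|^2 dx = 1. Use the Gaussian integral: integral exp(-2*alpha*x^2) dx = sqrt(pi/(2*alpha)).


integral |psi|^2 dx = A^2 * sqrt(pi/(2*alpha)) = 1
A^2 = sqrt(2*alpha/pi)
= sqrt(2 * 3.014 / pi)
= 1.385197
A = sqrt(1.385197)
= 1.1769

1.1769


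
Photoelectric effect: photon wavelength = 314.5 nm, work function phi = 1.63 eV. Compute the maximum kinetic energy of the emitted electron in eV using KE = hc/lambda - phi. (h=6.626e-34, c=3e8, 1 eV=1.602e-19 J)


E_photon = hc / lambda
= (6.626e-34)(3e8) / (314.5e-9)
= 6.3205e-19 J
= 3.9454 eV
KE = E_photon - phi
= 3.9454 - 1.63
= 2.3154 eV

2.3154


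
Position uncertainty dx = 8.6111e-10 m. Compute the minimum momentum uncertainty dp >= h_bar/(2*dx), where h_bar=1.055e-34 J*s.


dp = h_bar / (2 * dx)
= 1.055e-34 / (2 * 8.6111e-10)
= 1.055e-34 / 1.7222e-09
= 6.1258e-26 kg*m/s

6.1258e-26


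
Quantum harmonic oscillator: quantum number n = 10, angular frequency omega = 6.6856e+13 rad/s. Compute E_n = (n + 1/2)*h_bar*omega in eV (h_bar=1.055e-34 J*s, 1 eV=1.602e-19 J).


E = (n + 1/2) * h_bar * omega
= (10 + 0.5) * 1.055e-34 * 6.6856e+13
= 10.5 * 7.0533e-21
= 7.4060e-20 J
= 0.4623 eV

0.4623


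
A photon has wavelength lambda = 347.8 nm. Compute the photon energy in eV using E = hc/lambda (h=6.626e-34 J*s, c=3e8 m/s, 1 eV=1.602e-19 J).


E = hc / lambda
= (6.626e-34)(3e8) / (347.8e-9)
= 1.9878e-25 / 3.4780e-07
= 5.7154e-19 J
Converting to eV: 5.7154e-19 / 1.602e-19
= 3.5676 eV

3.5676


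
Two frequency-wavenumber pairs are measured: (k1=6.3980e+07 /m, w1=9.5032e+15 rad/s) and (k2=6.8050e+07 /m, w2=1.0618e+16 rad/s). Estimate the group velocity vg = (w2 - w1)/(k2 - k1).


vg = (w2 - w1) / (k2 - k1)
= (1.0618e+16 - 9.5032e+15) / (6.8050e+07 - 6.3980e+07)
= 1.1148e+15 / 4.0700e+06
= 2.7391e+08 m/s

2.7391e+08


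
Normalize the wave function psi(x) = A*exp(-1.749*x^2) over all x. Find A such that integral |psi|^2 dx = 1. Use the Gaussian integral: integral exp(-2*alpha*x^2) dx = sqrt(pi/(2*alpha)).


integral |psi|^2 dx = A^2 * sqrt(pi/(2*alpha)) = 1
A^2 = sqrt(2*alpha/pi)
= sqrt(2 * 1.749 / pi)
= 1.0552
A = sqrt(1.0552)
= 1.0272

1.0272


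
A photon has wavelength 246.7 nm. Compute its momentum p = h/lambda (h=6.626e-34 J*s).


p = h / lambda
= 6.626e-34 / (246.7e-9)
= 6.626e-34 / 2.4670e-07
= 2.6859e-27 kg*m/s

2.6859e-27


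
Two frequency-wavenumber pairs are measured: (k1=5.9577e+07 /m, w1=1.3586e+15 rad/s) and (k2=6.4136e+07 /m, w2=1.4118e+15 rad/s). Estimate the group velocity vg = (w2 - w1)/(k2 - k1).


vg = (w2 - w1) / (k2 - k1)
= (1.4118e+15 - 1.3586e+15) / (6.4136e+07 - 5.9577e+07)
= 5.3200e+13 / 4.5590e+06
= 1.1669e+07 m/s

1.1669e+07


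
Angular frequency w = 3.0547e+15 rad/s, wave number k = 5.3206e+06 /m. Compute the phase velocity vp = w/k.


vp = w / k
= 3.0547e+15 / 5.3206e+06
= 5.7413e+08 m/s

5.7413e+08


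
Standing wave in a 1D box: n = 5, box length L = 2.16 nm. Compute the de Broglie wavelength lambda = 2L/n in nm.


lambda = 2L / n
= 2 * 2.16 / 5
= 4.32 / 5
= 0.864 nm

0.864


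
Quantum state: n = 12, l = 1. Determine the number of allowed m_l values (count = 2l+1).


m_l ranges from -l to +l in integer steps
So m_l goes from -1 to +1
Count = 2l + 1 = 2*1 + 1
= 3

3


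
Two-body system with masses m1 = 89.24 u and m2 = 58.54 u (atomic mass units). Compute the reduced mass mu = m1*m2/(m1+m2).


mu = m1 * m2 / (m1 + m2)
= 89.24 * 58.54 / (89.24 + 58.54)
= 5224.1096 / 147.78
= 35.3506 u

35.3506


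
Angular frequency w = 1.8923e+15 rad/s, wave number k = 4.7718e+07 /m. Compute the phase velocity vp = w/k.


vp = w / k
= 1.8923e+15 / 4.7718e+07
= 3.9656e+07 m/s

3.9656e+07


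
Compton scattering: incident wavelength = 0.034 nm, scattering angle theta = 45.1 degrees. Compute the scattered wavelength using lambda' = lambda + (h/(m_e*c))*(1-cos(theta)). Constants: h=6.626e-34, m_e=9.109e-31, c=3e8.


Compton wavelength: h/(m_e*c) = 2.4247e-12 m
d_lambda = 2.4247e-12 * (1 - cos(45.1 deg))
= 2.4247e-12 * 0.294128
= 7.1318e-13 m = 0.000713 nm
lambda' = 0.034 + 0.000713
= 0.034713 nm

0.034713


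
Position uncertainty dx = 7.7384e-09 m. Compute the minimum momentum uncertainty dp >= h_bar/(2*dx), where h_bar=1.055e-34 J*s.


dp = h_bar / (2 * dx)
= 1.055e-34 / (2 * 7.7384e-09)
= 1.055e-34 / 1.5477e-08
= 6.8167e-27 kg*m/s

6.8167e-27


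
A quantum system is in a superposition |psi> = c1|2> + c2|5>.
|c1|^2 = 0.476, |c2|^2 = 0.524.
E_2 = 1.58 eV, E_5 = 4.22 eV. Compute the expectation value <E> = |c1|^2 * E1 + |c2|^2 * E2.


<E> = |c1|^2 * E1 + |c2|^2 * E2
= 0.476 * 1.58 + 0.524 * 4.22
= 0.7521 + 2.2113
= 2.9634 eV

2.9634


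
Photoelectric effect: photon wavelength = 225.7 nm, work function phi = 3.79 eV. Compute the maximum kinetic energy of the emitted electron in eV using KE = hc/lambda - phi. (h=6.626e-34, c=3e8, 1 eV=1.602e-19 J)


E_photon = hc / lambda
= (6.626e-34)(3e8) / (225.7e-9)
= 8.8073e-19 J
= 5.4977 eV
KE = E_photon - phi
= 5.4977 - 3.79
= 1.7077 eV

1.7077


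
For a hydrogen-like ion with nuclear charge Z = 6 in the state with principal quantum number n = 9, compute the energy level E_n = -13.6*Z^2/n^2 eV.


E_n = -13.6 * Z^2 / n^2
= -13.6 * 6^2 / 9^2
= -13.6 * 36 / 81
= -6.0444 eV

-6.0444


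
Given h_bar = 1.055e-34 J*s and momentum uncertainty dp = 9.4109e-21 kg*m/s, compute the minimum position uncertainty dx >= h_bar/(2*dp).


dx = h_bar / (2 * dp)
= 1.055e-34 / (2 * 9.4109e-21)
= 1.055e-34 / 1.8822e-20
= 5.6052e-15 m

5.6052e-15


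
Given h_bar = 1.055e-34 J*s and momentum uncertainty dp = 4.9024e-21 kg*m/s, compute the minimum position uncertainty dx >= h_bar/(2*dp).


dx = h_bar / (2 * dp)
= 1.055e-34 / (2 * 4.9024e-21)
= 1.055e-34 / 9.8048e-21
= 1.0760e-14 m

1.0760e-14


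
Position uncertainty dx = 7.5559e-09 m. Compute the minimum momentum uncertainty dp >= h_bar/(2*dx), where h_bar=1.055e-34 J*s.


dp = h_bar / (2 * dx)
= 1.055e-34 / (2 * 7.5559e-09)
= 1.055e-34 / 1.5112e-08
= 6.9813e-27 kg*m/s

6.9813e-27


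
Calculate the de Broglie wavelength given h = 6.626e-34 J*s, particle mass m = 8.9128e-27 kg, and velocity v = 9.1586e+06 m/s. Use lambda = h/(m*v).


lambda = h / (m * v)
= 6.626e-34 / (8.9128e-27 * 9.1586e+06)
= 6.626e-34 / 8.1629e-20
= 8.1172e-15 m

8.1172e-15


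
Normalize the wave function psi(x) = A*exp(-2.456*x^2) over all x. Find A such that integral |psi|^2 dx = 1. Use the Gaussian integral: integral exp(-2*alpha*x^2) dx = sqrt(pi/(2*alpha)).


integral |psi|^2 dx = A^2 * sqrt(pi/(2*alpha)) = 1
A^2 = sqrt(2*alpha/pi)
= sqrt(2 * 2.456 / pi)
= 1.250415
A = sqrt(1.250415)
= 1.1182

1.1182
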